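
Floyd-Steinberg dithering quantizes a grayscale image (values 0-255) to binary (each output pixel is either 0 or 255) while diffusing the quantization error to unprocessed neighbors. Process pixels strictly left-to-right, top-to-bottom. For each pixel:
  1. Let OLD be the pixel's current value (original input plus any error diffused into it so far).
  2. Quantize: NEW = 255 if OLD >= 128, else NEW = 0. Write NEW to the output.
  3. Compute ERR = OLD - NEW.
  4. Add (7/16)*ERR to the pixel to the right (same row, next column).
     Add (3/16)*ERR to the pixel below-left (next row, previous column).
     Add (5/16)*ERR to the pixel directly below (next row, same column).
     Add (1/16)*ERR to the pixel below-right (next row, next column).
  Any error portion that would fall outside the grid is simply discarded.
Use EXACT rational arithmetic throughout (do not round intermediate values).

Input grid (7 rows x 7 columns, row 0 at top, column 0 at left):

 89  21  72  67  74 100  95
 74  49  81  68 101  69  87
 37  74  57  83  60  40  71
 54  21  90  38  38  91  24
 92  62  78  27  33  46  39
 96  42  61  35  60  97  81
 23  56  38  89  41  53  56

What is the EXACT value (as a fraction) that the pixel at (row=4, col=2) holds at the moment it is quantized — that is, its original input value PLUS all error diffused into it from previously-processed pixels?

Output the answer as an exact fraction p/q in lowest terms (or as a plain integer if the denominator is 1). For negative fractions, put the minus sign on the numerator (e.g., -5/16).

Answer: 49184590889301/549755813888

Derivation:
(0,0): OLD=89 → NEW=0, ERR=89
(0,1): OLD=959/16 → NEW=0, ERR=959/16
(0,2): OLD=25145/256 → NEW=0, ERR=25145/256
(0,3): OLD=450447/4096 → NEW=0, ERR=450447/4096
(0,4): OLD=8002793/65536 → NEW=0, ERR=8002793/65536
(0,5): OLD=160877151/1048576 → NEW=255, ERR=-106509729/1048576
(0,6): OLD=848267417/16777216 → NEW=0, ERR=848267417/16777216
(1,0): OLD=28941/256 → NEW=0, ERR=28941/256
(1,1): OLD=289115/2048 → NEW=255, ERR=-233125/2048
(1,2): OLD=5653111/65536 → NEW=0, ERR=5653111/65536
(1,3): OLD=44339051/262144 → NEW=255, ERR=-22507669/262144
(1,4): OLD=1500292769/16777216 → NEW=0, ERR=1500292769/16777216
(1,5): OLD=12548417393/134217728 → NEW=0, ERR=12548417393/134217728
(1,6): OLD=294967450495/2147483648 → NEW=255, ERR=-252640879745/2147483648
(2,0): OLD=1670681/32768 → NEW=0, ERR=1670681/32768
(2,1): OLD=88052387/1048576 → NEW=0, ERR=88052387/1048576
(2,2): OLD=1635464873/16777216 → NEW=0, ERR=1635464873/16777216
(2,3): OLD=16237008801/134217728 → NEW=0, ERR=16237008801/134217728
(2,4): OLD=164320558449/1073741824 → NEW=255, ERR=-109483606671/1073741824
(2,5): OLD=279607267963/34359738368 → NEW=0, ERR=279607267963/34359738368
(2,6): OLD=23991038134797/549755813888 → NEW=0, ERR=23991038134797/549755813888
(3,0): OLD=1437435785/16777216 → NEW=0, ERR=1437435785/16777216
(3,1): OLD=14252584661/134217728 → NEW=0, ERR=14252584661/134217728
(3,2): OLD=209220973903/1073741824 → NEW=255, ERR=-64583191217/1073741824
(3,3): OLD=156612993593/4294967296 → NEW=0, ERR=156612993593/4294967296
(3,4): OLD=17139167558537/549755813888 → NEW=0, ERR=17139167558537/549755813888
(3,5): OLD=479352363578283/4398046511104 → NEW=0, ERR=479352363578283/4398046511104
(3,6): OLD=6039747661003061/70368744177664 → NEW=0, ERR=6039747661003061/70368744177664
(4,0): OLD=297823680999/2147483648 → NEW=255, ERR=-249784649241/2147483648
(4,1): OLD=1318510640187/34359738368 → NEW=0, ERR=1318510640187/34359738368
(4,2): OLD=49184590889301/549755813888 → NEW=0, ERR=49184590889301/549755813888
Target (4,2): original=78, with diffused error = 49184590889301/549755813888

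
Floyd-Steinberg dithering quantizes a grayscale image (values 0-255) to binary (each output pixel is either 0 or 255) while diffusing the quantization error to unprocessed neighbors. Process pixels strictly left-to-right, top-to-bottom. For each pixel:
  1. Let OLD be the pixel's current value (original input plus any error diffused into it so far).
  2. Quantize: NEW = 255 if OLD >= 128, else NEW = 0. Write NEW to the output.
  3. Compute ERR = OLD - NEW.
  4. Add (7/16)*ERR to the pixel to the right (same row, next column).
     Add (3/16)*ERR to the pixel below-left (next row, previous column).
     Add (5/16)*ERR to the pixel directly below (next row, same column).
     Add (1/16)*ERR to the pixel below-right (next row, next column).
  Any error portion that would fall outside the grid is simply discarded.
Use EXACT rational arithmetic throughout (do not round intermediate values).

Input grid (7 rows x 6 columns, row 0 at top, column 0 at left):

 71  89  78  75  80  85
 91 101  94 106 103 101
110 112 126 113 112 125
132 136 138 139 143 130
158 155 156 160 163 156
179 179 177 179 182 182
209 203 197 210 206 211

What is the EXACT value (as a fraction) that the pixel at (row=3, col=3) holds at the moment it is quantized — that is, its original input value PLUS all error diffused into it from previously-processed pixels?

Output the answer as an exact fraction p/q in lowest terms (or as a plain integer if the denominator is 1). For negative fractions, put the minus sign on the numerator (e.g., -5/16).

Answer: 7192628735827/68719476736

Derivation:
(0,0): OLD=71 → NEW=0, ERR=71
(0,1): OLD=1921/16 → NEW=0, ERR=1921/16
(0,2): OLD=33415/256 → NEW=255, ERR=-31865/256
(0,3): OLD=84145/4096 → NEW=0, ERR=84145/4096
(0,4): OLD=5831895/65536 → NEW=0, ERR=5831895/65536
(0,5): OLD=129952225/1048576 → NEW=0, ERR=129952225/1048576
(1,0): OLD=34739/256 → NEW=255, ERR=-30541/256
(1,1): OLD=138085/2048 → NEW=0, ERR=138085/2048
(1,2): OLD=6288585/65536 → NEW=0, ERR=6288585/65536
(1,3): OLD=42809749/262144 → NEW=255, ERR=-24036971/262144
(1,4): OLD=1932967455/16777216 → NEW=0, ERR=1932967455/16777216
(1,5): OLD=52531896361/268435456 → NEW=255, ERR=-15919144919/268435456
(2,0): OLD=2797095/32768 → NEW=0, ERR=2797095/32768
(2,1): OLD=189740701/1048576 → NEW=255, ERR=-77646179/1048576
(2,2): OLD=1855748631/16777216 → NEW=0, ERR=1855748631/16777216
(2,3): OLD=21520198175/134217728 → NEW=255, ERR=-12705322465/134217728
(2,4): OLD=385427925981/4294967296 → NEW=0, ERR=385427925981/4294967296
(2,5): OLD=10509238148827/68719476736 → NEW=255, ERR=-7014228418853/68719476736
(3,0): OLD=2429189175/16777216 → NEW=255, ERR=-1849000905/16777216
(3,1): OLD=12175939947/134217728 → NEW=0, ERR=12175939947/134217728
(3,2): OLD=203879794993/1073741824 → NEW=255, ERR=-69924370127/1073741824
(3,3): OLD=7192628735827/68719476736 → NEW=0, ERR=7192628735827/68719476736
Target (3,3): original=139, with diffused error = 7192628735827/68719476736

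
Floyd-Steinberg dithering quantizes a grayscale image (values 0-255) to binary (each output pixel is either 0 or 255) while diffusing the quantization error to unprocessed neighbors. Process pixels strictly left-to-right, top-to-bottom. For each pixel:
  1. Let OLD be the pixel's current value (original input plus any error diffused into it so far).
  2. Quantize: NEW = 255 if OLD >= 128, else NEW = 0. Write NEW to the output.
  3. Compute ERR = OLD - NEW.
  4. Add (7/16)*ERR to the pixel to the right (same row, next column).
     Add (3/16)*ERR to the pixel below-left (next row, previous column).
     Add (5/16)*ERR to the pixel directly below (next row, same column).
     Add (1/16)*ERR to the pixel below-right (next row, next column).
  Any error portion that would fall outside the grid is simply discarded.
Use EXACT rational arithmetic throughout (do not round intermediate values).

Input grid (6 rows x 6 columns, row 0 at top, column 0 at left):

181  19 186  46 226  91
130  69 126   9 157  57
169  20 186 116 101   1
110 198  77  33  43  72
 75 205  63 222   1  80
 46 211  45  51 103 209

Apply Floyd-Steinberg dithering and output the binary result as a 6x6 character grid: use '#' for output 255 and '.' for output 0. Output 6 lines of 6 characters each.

Answer: #.#.#.
..#.#.
#.#...
.#...#
.#.#..
.#..##

Derivation:
(0,0): OLD=181 → NEW=255, ERR=-74
(0,1): OLD=-107/8 → NEW=0, ERR=-107/8
(0,2): OLD=23059/128 → NEW=255, ERR=-9581/128
(0,3): OLD=27141/2048 → NEW=0, ERR=27141/2048
(0,4): OLD=7595555/32768 → NEW=255, ERR=-760285/32768
(0,5): OLD=42388213/524288 → NEW=0, ERR=42388213/524288
(1,0): OLD=13359/128 → NEW=0, ERR=13359/128
(1,1): OLD=94025/1024 → NEW=0, ERR=94025/1024
(1,2): OLD=4732669/32768 → NEW=255, ERR=-3623171/32768
(1,3): OLD=-5801479/131072 → NEW=0, ERR=-5801479/131072
(1,4): OLD=1227859979/8388608 → NEW=255, ERR=-911235061/8388608
(1,5): OLD=4468189149/134217728 → NEW=0, ERR=4468189149/134217728
(2,0): OLD=3585331/16384 → NEW=255, ERR=-592589/16384
(2,1): OLD=9783905/524288 → NEW=0, ERR=9783905/524288
(2,2): OLD=1317437795/8388608 → NEW=255, ERR=-821657245/8388608
(2,3): OLD=2149972747/67108864 → NEW=0, ERR=2149972747/67108864
(2,4): OLD=181560514977/2147483648 → NEW=0, ERR=181560514977/2147483648
(2,5): OLD=1429462299511/34359738368 → NEW=0, ERR=1429462299511/34359738368
(3,0): OLD=857284355/8388608 → NEW=0, ERR=857284355/8388608
(3,1): OLD=15295217863/67108864 → NEW=255, ERR=-1817542457/67108864
(3,2): OLD=22395645765/536870912 → NEW=0, ERR=22395645765/536870912
(3,3): OLD=2439282377295/34359738368 → NEW=0, ERR=2439282377295/34359738368
(3,4): OLD=30314245390703/274877906944 → NEW=0, ERR=30314245390703/274877906944
(3,5): OLD=609277304431905/4398046511104 → NEW=255, ERR=-512224555899615/4398046511104
(4,0): OLD=109369383629/1073741824 → NEW=0, ERR=109369383629/1073741824
(4,1): OLD=4386161743593/17179869184 → NEW=255, ERR=5295101673/17179869184
(4,2): OLD=48262619737067/549755813888 → NEW=0, ERR=48262619737067/549755813888
(4,3): OLD=2690532192880823/8796093022208 → NEW=255, ERR=447528472217783/8796093022208
(4,4): OLD=5674825009582119/140737488355328 → NEW=0, ERR=5674825009582119/140737488355328
(4,5): OLD=153432724857996209/2251799813685248 → NEW=0, ERR=153432724857996209/2251799813685248
(5,0): OLD=21409819714763/274877906944 → NEW=0, ERR=21409819714763/274877906944
(5,1): OLD=2357345303589499/8796093022208 → NEW=255, ERR=114341582926459/8796093022208
(5,2): OLD=6169942072075129/70368744177664 → NEW=0, ERR=6169942072075129/70368744177664
(5,3): OLD=266402962965857603/2251799813685248 → NEW=0, ERR=266402962965857603/2251799813685248
(5,4): OLD=825579787242825315/4503599627370496 → NEW=255, ERR=-322838117736651165/4503599627370496
(5,5): OLD=14516091978656970367/72057594037927936 → NEW=255, ERR=-3858594501014653313/72057594037927936
Row 0: #.#.#.
Row 1: ..#.#.
Row 2: #.#...
Row 3: .#...#
Row 4: .#.#..
Row 5: .#..##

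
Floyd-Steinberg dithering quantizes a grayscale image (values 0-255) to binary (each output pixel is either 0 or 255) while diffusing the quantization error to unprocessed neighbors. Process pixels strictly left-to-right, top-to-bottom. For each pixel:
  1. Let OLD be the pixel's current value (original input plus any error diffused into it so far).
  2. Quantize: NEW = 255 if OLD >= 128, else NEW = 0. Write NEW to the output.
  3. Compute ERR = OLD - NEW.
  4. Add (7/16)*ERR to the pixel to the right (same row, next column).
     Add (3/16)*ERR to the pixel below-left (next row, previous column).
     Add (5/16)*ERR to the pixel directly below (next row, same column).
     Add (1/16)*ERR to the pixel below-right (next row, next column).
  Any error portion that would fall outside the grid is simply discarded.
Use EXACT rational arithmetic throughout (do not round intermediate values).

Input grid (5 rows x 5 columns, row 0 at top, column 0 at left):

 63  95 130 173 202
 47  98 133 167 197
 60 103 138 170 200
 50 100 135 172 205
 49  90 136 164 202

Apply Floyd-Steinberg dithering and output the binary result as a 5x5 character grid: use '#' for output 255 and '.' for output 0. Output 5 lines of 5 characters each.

(0,0): OLD=63 → NEW=0, ERR=63
(0,1): OLD=1961/16 → NEW=0, ERR=1961/16
(0,2): OLD=47007/256 → NEW=255, ERR=-18273/256
(0,3): OLD=580697/4096 → NEW=255, ERR=-463783/4096
(0,4): OLD=9991791/65536 → NEW=255, ERR=-6719889/65536
(1,0): OLD=22955/256 → NEW=0, ERR=22955/256
(1,1): OLD=340141/2048 → NEW=255, ERR=-182099/2048
(1,2): OLD=3815729/65536 → NEW=0, ERR=3815729/65536
(1,3): OLD=34970525/262144 → NEW=255, ERR=-31876195/262144
(1,4): OLD=439064631/4194304 → NEW=0, ERR=439064631/4194304
(2,0): OLD=2337983/32768 → NEW=0, ERR=2337983/32768
(2,1): OLD=128922917/1048576 → NEW=0, ERR=128922917/1048576
(2,2): OLD=3047225519/16777216 → NEW=255, ERR=-1230964561/16777216
(2,3): OLD=33062495389/268435456 → NEW=0, ERR=33062495389/268435456
(2,4): OLD=1198290385163/4294967296 → NEW=255, ERR=103073724683/4294967296
(3,0): OLD=1599706831/16777216 → NEW=0, ERR=1599706831/16777216
(3,1): OLD=22929740195/134217728 → NEW=255, ERR=-11295780445/134217728
(3,2): OLD=455394246769/4294967296 → NEW=0, ERR=455394246769/4294967296
(3,3): OLD=2205825450441/8589934592 → NEW=255, ERR=15392129481/8589934592
(3,4): OLD=30371467467405/137438953472 → NEW=255, ERR=-4675465667955/137438953472
(4,0): OLD=135327630657/2147483648 → NEW=0, ERR=135327630657/2147483648
(4,1): OLD=8047722553281/68719476736 → NEW=0, ERR=8047722553281/68719476736
(4,2): OLD=236885150511727/1099511627776 → NEW=255, ERR=-43490314571153/1099511627776
(4,3): OLD=2594907023295937/17592186044416 → NEW=255, ERR=-1891100418030143/17592186044416
(4,4): OLD=40659467423027399/281474976710656 → NEW=255, ERR=-31116651638189881/281474976710656
Row 0: ..###
Row 1: .#.#.
Row 2: ..#.#
Row 3: .#.##
Row 4: ..###

Answer: ..###
.#.#.
..#.#
.#.##
..###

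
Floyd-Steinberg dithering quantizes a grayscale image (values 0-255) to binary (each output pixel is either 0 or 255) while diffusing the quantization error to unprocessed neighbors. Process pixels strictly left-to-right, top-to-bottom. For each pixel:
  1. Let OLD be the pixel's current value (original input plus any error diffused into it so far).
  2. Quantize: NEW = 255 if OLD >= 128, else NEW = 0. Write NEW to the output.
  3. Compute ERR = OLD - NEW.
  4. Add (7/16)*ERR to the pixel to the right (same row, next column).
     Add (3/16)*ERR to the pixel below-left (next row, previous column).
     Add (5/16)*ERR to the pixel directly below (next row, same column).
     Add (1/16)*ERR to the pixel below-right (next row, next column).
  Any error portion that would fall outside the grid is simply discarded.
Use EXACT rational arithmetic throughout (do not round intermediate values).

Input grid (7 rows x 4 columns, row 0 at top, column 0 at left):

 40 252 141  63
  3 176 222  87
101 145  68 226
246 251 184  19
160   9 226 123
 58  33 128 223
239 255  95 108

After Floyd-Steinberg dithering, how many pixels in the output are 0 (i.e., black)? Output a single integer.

(0,0): OLD=40 → NEW=0, ERR=40
(0,1): OLD=539/2 → NEW=255, ERR=29/2
(0,2): OLD=4715/32 → NEW=255, ERR=-3445/32
(0,3): OLD=8141/512 → NEW=0, ERR=8141/512
(1,0): OLD=583/32 → NEW=0, ERR=583/32
(1,1): OLD=43729/256 → NEW=255, ERR=-21551/256
(1,2): OLD=1273157/8192 → NEW=255, ERR=-815803/8192
(1,3): OLD=5462003/131072 → NEW=0, ERR=5462003/131072
(2,0): OLD=372363/4096 → NEW=0, ERR=372363/4096
(2,1): OLD=18472201/131072 → NEW=255, ERR=-14951159/131072
(2,2): OLD=-2745515/262144 → NEW=0, ERR=-2745515/262144
(2,3): OLD=957208433/4194304 → NEW=255, ERR=-112339087/4194304
(3,0): OLD=530623995/2097152 → NEW=255, ERR=-4149765/2097152
(3,1): OLD=7321778853/33554432 → NEW=255, ERR=-1234601307/33554432
(3,2): OLD=81861274267/536870912 → NEW=255, ERR=-55040808293/536870912
(3,3): OLD=-299596731203/8589934592 → NEW=0, ERR=-299596731203/8589934592
(4,0): OLD=81863560799/536870912 → NEW=255, ERR=-55038521761/536870912
(4,1): OLD=-286456555139/4294967296 → NEW=0, ERR=-286456555139/4294967296
(4,2): OLD=21432698921085/137438953472 → NEW=255, ERR=-13614234214275/137438953472
(4,3): OLD=137122035513723/2199023255552 → NEW=0, ERR=137122035513723/2199023255552
(5,0): OLD=924819114831/68719476736 → NEW=0, ERR=924819114831/68719476736
(5,1): OLD=-15250377995031/2199023255552 → NEW=0, ERR=-15250377995031/2199023255552
(5,2): OLD=111637768580415/1099511627776 → NEW=0, ERR=111637768580415/1099511627776
(5,3): OLD=9876826166075561/35184372088832 → NEW=255, ERR=904811283423401/35184372088832
(6,0): OLD=8511284853618715/35184372088832 → NEW=255, ERR=-460730029033445/35184372088832
(6,1): OLD=150297830850111277/562949953421312 → NEW=255, ERR=6745592727676717/562949953421312
(6,2): OLD=1228222610697588971/9007199254740992 → NEW=255, ERR=-1068613199261363989/9007199254740992
(6,3): OLD=10156842960355599213/144115188075855872 → NEW=0, ERR=10156842960355599213/144115188075855872
Output grid:
  Row 0: .##.  (2 black, running=2)
  Row 1: .##.  (2 black, running=4)
  Row 2: .#.#  (2 black, running=6)
  Row 3: ###.  (1 black, running=7)
  Row 4: #.#.  (2 black, running=9)
  Row 5: ...#  (3 black, running=12)
  Row 6: ###.  (1 black, running=13)

Answer: 13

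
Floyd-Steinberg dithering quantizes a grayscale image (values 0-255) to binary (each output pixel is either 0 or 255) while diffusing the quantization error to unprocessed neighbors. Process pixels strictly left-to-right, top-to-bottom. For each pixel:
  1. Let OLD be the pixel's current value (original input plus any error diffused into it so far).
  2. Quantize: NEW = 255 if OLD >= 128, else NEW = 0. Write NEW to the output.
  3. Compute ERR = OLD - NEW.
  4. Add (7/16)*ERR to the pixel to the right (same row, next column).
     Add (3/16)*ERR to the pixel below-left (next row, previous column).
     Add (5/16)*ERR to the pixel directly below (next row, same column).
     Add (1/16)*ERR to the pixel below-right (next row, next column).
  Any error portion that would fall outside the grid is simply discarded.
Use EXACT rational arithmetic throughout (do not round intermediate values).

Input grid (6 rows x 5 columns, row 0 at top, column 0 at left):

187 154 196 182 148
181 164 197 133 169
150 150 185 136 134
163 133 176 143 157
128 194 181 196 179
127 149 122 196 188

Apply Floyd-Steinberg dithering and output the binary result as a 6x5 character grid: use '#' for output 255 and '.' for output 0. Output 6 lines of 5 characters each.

(0,0): OLD=187 → NEW=255, ERR=-68
(0,1): OLD=497/4 → NEW=0, ERR=497/4
(0,2): OLD=16023/64 → NEW=255, ERR=-297/64
(0,3): OLD=184289/1024 → NEW=255, ERR=-76831/1024
(0,4): OLD=1887015/16384 → NEW=0, ERR=1887015/16384
(1,0): OLD=11715/64 → NEW=255, ERR=-4605/64
(1,1): OLD=85109/512 → NEW=255, ERR=-45451/512
(1,2): OLD=2464313/16384 → NEW=255, ERR=-1713607/16384
(1,3): OLD=5577109/65536 → NEW=0, ERR=5577109/65536
(1,4): OLD=249072223/1048576 → NEW=255, ERR=-18314657/1048576
(2,0): OLD=908247/8192 → NEW=0, ERR=908247/8192
(2,1): OLD=38445197/262144 → NEW=255, ERR=-28401523/262144
(2,2): OLD=483701415/4194304 → NEW=0, ERR=483701415/4194304
(2,3): OLD=13638931013/67108864 → NEW=255, ERR=-3473829307/67108864
(2,4): OLD=119414868643/1073741824 → NEW=0, ERR=119414868643/1073741824
(3,0): OLD=743786503/4194304 → NEW=255, ERR=-325761017/4194304
(3,1): OLD=3144578331/33554432 → NEW=0, ERR=3144578331/33554432
(3,2): OLD=254006493049/1073741824 → NEW=255, ERR=-19797672071/1073741824
(3,3): OLD=315287926553/2147483648 → NEW=255, ERR=-232320403687/2147483648
(3,4): OLD=4851222246573/34359738368 → NEW=255, ERR=-3910511037267/34359738368
(4,0): OLD=65122771049/536870912 → NEW=0, ERR=65122771049/536870912
(4,1): OLD=4604958112777/17179869184 → NEW=255, ERR=224091470857/17179869184
(4,2): OLD=45772062104167/274877906944 → NEW=255, ERR=-24321804166553/274877906944
(4,3): OLD=444158959706249/4398046511104 → NEW=0, ERR=444158959706249/4398046511104
(4,4): OLD=12726598675143743/70368744177664 → NEW=255, ERR=-5217431090160577/70368744177664
(5,0): OLD=46001411962299/274877906944 → NEW=255, ERR=-24092454308421/274877906944
(5,1): OLD=232483256970769/2199023255552 → NEW=0, ERR=232483256970769/2199023255552
(5,2): OLD=11283852349599673/70368744177664 → NEW=255, ERR=-6660177415704647/70368744177664
(5,3): OLD=46927295367650599/281474976710656 → NEW=255, ERR=-24848823693566681/281474976710656
(5,4): OLD=596812515708674877/4503599627370496 → NEW=255, ERR=-551605389270801603/4503599627370496
Row 0: #.##.
Row 1: ###.#
Row 2: .#.#.
Row 3: #.###
Row 4: .##.#
Row 5: #.###

Answer: #.##.
###.#
.#.#.
#.###
.##.#
#.###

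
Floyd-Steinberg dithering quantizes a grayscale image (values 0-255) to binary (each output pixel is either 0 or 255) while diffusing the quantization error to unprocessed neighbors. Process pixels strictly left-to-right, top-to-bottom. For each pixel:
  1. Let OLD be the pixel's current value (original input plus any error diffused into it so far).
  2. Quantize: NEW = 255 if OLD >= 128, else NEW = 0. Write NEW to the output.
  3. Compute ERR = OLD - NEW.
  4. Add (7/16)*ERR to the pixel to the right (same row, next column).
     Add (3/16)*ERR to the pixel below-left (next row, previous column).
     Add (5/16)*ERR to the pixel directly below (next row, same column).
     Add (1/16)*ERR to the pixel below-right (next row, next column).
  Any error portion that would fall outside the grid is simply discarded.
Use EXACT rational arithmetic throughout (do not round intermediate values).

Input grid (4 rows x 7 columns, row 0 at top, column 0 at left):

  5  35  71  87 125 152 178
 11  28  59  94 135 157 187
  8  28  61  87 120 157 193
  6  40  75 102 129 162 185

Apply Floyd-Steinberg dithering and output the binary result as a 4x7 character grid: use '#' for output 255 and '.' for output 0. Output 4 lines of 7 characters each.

Answer: ....#.#
..#.###
....#.#
..#.#.#

Derivation:
(0,0): OLD=5 → NEW=0, ERR=5
(0,1): OLD=595/16 → NEW=0, ERR=595/16
(0,2): OLD=22341/256 → NEW=0, ERR=22341/256
(0,3): OLD=512739/4096 → NEW=0, ERR=512739/4096
(0,4): OLD=11781173/65536 → NEW=255, ERR=-4930507/65536
(0,5): OLD=124870003/1048576 → NEW=0, ERR=124870003/1048576
(0,6): OLD=3860434469/16777216 → NEW=255, ERR=-417755611/16777216
(1,0): OLD=5001/256 → NEW=0, ERR=5001/256
(1,1): OLD=132799/2048 → NEW=0, ERR=132799/2048
(1,2): OLD=9203627/65536 → NEW=255, ERR=-7508053/65536
(1,3): OLD=19489167/262144 → NEW=0, ERR=19489167/262144
(1,4): OLD=2922051469/16777216 → NEW=255, ERR=-1356138611/16777216
(1,5): OLD=20062759965/134217728 → NEW=255, ERR=-14162760675/134217728
(1,6): OLD=301713253395/2147483648 → NEW=255, ERR=-245895076845/2147483648
(2,0): OLD=860581/32768 → NEW=0, ERR=860581/32768
(2,1): OLD=41412199/1048576 → NEW=0, ERR=41412199/1048576
(2,2): OLD=1014514421/16777216 → NEW=0, ERR=1014514421/16777216
(2,3): OLD=15350770829/134217728 → NEW=0, ERR=15350770829/134217728
(2,4): OLD=139199030301/1073741824 → NEW=255, ERR=-134605134819/1073741824
(2,5): OLD=1465715209567/34359738368 → NEW=0, ERR=1465715209567/34359738368
(2,6): OLD=93065605666953/549755813888 → NEW=255, ERR=-47122126874487/549755813888
(3,0): OLD=362592853/16777216 → NEW=0, ERR=362592853/16777216
(3,1): OLD=10036352433/134217728 → NEW=0, ERR=10036352433/134217728
(3,2): OLD=161624695715/1073741824 → NEW=255, ERR=-112179469405/1073741824
(3,3): OLD=310558680645/4294967296 → NEW=0, ERR=310558680645/4294967296
(3,4): OLD=75099907497557/549755813888 → NEW=255, ERR=-65087825043883/549755813888
(3,5): OLD=438162650702543/4398046511104 → NEW=0, ERR=438162650702543/4398046511104
(3,6): OLD=14388082699630737/70368744177664 → NEW=255, ERR=-3555947065673583/70368744177664
Row 0: ....#.#
Row 1: ..#.###
Row 2: ....#.#
Row 3: ..#.#.#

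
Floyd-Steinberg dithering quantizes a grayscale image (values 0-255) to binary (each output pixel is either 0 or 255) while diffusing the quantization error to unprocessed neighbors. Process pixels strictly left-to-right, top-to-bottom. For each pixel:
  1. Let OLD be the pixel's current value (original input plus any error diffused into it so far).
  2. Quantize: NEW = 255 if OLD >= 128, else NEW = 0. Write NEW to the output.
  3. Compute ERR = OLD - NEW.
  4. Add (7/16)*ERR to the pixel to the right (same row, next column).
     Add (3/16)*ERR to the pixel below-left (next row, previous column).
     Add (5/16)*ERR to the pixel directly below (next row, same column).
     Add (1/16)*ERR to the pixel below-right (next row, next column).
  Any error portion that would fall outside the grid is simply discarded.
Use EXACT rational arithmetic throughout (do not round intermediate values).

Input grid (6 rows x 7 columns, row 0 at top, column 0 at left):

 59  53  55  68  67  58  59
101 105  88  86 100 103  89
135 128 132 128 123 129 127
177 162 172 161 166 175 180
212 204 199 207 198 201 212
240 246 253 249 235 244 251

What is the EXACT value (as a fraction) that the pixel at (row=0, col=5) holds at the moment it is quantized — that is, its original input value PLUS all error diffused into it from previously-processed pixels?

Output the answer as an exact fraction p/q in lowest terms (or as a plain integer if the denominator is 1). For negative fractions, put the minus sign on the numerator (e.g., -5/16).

(0,0): OLD=59 → NEW=0, ERR=59
(0,1): OLD=1261/16 → NEW=0, ERR=1261/16
(0,2): OLD=22907/256 → NEW=0, ERR=22907/256
(0,3): OLD=438877/4096 → NEW=0, ERR=438877/4096
(0,4): OLD=7463051/65536 → NEW=0, ERR=7463051/65536
(0,5): OLD=113058765/1048576 → NEW=0, ERR=113058765/1048576
Target (0,5): original=58, with diffused error = 113058765/1048576

Answer: 113058765/1048576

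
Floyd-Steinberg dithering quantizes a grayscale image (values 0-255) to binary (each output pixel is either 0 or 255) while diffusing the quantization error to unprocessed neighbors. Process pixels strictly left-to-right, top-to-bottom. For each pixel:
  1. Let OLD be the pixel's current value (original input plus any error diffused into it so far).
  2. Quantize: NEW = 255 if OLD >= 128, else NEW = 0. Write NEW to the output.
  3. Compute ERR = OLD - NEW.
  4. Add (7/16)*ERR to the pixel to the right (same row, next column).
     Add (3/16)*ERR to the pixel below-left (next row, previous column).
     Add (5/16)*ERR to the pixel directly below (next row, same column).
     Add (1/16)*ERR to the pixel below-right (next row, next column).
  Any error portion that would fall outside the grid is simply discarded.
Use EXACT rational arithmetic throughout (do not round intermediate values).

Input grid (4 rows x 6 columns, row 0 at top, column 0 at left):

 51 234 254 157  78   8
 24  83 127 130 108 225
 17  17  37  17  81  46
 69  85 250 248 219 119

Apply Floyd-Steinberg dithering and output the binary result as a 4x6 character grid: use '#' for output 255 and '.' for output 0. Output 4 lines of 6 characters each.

Answer: .###..
..#.##
......
.#####

Derivation:
(0,0): OLD=51 → NEW=0, ERR=51
(0,1): OLD=4101/16 → NEW=255, ERR=21/16
(0,2): OLD=65171/256 → NEW=255, ERR=-109/256
(0,3): OLD=642309/4096 → NEW=255, ERR=-402171/4096
(0,4): OLD=2296611/65536 → NEW=0, ERR=2296611/65536
(0,5): OLD=24464885/1048576 → NEW=0, ERR=24464885/1048576
(1,0): OLD=10287/256 → NEW=0, ERR=10287/256
(1,1): OLD=213193/2048 → NEW=0, ERR=213193/2048
(1,2): OLD=10097917/65536 → NEW=255, ERR=-6613763/65536
(1,3): OLD=16176697/262144 → NEW=0, ERR=16176697/262144
(1,4): OLD=2419054603/16777216 → NEW=255, ERR=-1859135477/16777216
(1,5): OLD=49929152477/268435456 → NEW=255, ERR=-18521888803/268435456
(2,0): OLD=1608115/32768 → NEW=0, ERR=1608115/32768
(2,1): OLD=57242465/1048576 → NEW=0, ERR=57242465/1048576
(2,2): OLD=795628387/16777216 → NEW=0, ERR=795628387/16777216
(2,3): OLD=4019407371/134217728 → NEW=0, ERR=4019407371/134217728
(2,4): OLD=216432487329/4294967296 → NEW=0, ERR=216432487329/4294967296
(2,5): OLD=2718433554807/68719476736 → NEW=0, ERR=2718433554807/68719476736
(3,0): OLD=1586653699/16777216 → NEW=0, ERR=1586653699/16777216
(3,1): OLD=20856613447/134217728 → NEW=255, ERR=-13368907193/134217728
(3,2): OLD=247249477381/1073741824 → NEW=255, ERR=-26554687739/1073741824
(3,3): OLD=17794982482255/68719476736 → NEW=255, ERR=271515914575/68719476736
(3,4): OLD=135110747054831/549755813888 → NEW=255, ERR=-5076985486609/549755813888
(3,5): OLD=1147636871806881/8796093022208 → NEW=255, ERR=-1095366848856159/8796093022208
Row 0: .###..
Row 1: ..#.##
Row 2: ......
Row 3: .#####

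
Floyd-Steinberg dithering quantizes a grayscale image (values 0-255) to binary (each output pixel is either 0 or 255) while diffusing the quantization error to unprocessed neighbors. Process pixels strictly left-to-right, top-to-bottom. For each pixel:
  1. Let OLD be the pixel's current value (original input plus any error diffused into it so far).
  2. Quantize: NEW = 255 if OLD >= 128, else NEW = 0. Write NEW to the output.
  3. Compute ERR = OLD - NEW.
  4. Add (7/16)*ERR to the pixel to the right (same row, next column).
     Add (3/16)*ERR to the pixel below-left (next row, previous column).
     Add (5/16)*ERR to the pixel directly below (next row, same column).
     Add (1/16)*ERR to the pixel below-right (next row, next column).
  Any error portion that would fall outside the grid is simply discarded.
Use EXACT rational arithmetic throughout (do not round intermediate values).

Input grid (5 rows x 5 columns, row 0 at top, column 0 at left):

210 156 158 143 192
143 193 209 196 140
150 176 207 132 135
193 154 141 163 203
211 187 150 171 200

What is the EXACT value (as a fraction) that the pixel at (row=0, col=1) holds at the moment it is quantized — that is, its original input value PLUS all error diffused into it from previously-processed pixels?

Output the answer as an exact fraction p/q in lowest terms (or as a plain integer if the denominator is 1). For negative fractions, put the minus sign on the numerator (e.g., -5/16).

(0,0): OLD=210 → NEW=255, ERR=-45
(0,1): OLD=2181/16 → NEW=255, ERR=-1899/16
Target (0,1): original=156, with diffused error = 2181/16

Answer: 2181/16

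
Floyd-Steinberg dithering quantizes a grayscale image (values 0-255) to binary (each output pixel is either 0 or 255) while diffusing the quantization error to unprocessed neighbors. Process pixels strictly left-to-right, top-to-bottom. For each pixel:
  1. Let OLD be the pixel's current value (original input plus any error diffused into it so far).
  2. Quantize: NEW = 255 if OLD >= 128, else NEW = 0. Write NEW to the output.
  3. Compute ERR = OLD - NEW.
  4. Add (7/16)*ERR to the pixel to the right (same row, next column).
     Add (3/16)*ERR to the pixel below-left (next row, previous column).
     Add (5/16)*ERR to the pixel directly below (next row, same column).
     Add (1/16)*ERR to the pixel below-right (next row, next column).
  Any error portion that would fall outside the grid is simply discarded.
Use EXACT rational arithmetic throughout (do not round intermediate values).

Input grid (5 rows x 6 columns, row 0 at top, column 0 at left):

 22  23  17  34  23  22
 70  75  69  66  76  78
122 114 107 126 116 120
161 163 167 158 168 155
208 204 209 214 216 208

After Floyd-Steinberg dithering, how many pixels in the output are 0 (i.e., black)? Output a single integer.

(0,0): OLD=22 → NEW=0, ERR=22
(0,1): OLD=261/8 → NEW=0, ERR=261/8
(0,2): OLD=4003/128 → NEW=0, ERR=4003/128
(0,3): OLD=97653/2048 → NEW=0, ERR=97653/2048
(0,4): OLD=1437235/32768 → NEW=0, ERR=1437235/32768
(0,5): OLD=21594981/524288 → NEW=0, ERR=21594981/524288
(1,0): OLD=10623/128 → NEW=0, ERR=10623/128
(1,1): OLD=131833/1024 → NEW=255, ERR=-129287/1024
(1,2): OLD=1130989/32768 → NEW=0, ERR=1130989/32768
(1,3): OLD=13917161/131072 → NEW=0, ERR=13917161/131072
(1,4): OLD=1231977627/8388608 → NEW=255, ERR=-907117413/8388608
(1,5): OLD=6214691533/134217728 → NEW=0, ERR=6214691533/134217728
(2,0): OLD=2035907/16384 → NEW=0, ERR=2035907/16384
(2,1): OLD=73698065/524288 → NEW=255, ERR=-59995375/524288
(2,2): OLD=668903539/8388608 → NEW=0, ERR=668903539/8388608
(2,3): OLD=11807715483/67108864 → NEW=255, ERR=-5305044837/67108864
(2,4): OLD=135163329873/2147483648 → NEW=0, ERR=135163329873/2147483648
(2,5): OLD=5334265178183/34359738368 → NEW=255, ERR=-3427468105657/34359738368
(3,0): OLD=1496324883/8388608 → NEW=255, ERR=-642770157/8388608
(3,1): OLD=7813781783/67108864 → NEW=0, ERR=7813781783/67108864
(3,2): OLD=118586478069/536870912 → NEW=255, ERR=-18315604491/536870912
(3,3): OLD=4643923858079/34359738368 → NEW=255, ERR=-4117809425761/34359738368
(3,4): OLD=30674394934591/274877906944 → NEW=0, ERR=30674394934591/274877906944
(3,5): OLD=776620155760721/4398046511104 → NEW=255, ERR=-344881704570799/4398046511104
(4,0): OLD=221068838461/1073741824 → NEW=255, ERR=-52735326659/1073741824
(4,1): OLD=3568480362521/17179869184 → NEW=255, ERR=-812386279399/17179869184
(4,2): OLD=89311791749499/549755813888 → NEW=255, ERR=-50875940791941/549755813888
(4,3): OLD=1362098757756807/8796093022208 → NEW=255, ERR=-880904962906233/8796093022208
(4,4): OLD=26017416493522167/140737488355328 → NEW=255, ERR=-9870643037086473/140737488355328
(4,5): OLD=359804077462109025/2251799813685248 → NEW=255, ERR=-214404875027629215/2251799813685248
Output grid:
  Row 0: ......  (6 black, running=6)
  Row 1: .#..#.  (4 black, running=10)
  Row 2: .#.#.#  (3 black, running=13)
  Row 3: #.##.#  (2 black, running=15)
  Row 4: ######  (0 black, running=15)

Answer: 15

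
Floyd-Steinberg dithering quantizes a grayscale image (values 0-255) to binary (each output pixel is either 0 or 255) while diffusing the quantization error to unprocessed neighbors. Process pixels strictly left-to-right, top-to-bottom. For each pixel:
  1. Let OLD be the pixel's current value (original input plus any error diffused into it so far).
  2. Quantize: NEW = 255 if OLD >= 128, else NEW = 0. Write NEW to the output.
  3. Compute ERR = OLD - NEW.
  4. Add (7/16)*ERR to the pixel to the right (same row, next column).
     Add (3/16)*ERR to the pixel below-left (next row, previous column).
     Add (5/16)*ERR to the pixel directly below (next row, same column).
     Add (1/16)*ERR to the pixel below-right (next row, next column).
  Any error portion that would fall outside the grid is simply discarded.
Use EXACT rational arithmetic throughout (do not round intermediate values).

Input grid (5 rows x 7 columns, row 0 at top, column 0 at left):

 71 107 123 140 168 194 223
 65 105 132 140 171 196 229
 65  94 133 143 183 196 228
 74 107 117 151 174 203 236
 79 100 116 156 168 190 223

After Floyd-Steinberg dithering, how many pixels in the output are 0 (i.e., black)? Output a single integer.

(0,0): OLD=71 → NEW=0, ERR=71
(0,1): OLD=2209/16 → NEW=255, ERR=-1871/16
(0,2): OLD=18391/256 → NEW=0, ERR=18391/256
(0,3): OLD=702177/4096 → NEW=255, ERR=-342303/4096
(0,4): OLD=8613927/65536 → NEW=255, ERR=-8097753/65536
(0,5): OLD=146739473/1048576 → NEW=255, ERR=-120647407/1048576
(0,6): OLD=2896787319/16777216 → NEW=255, ERR=-1381402761/16777216
(1,0): OLD=16707/256 → NEW=0, ERR=16707/256
(1,1): OLD=235349/2048 → NEW=0, ERR=235349/2048
(1,2): OLD=11911033/65536 → NEW=255, ERR=-4800647/65536
(1,3): OLD=16556677/262144 → NEW=0, ERR=16556677/262144
(1,4): OLD=2235098863/16777216 → NEW=255, ERR=-2043091217/16777216
(1,5): OLD=11221342623/134217728 → NEW=0, ERR=11221342623/134217728
(1,6): OLD=499624175217/2147483648 → NEW=255, ERR=-47984155023/2147483648
(2,0): OLD=3504247/32768 → NEW=0, ERR=3504247/32768
(2,1): OLD=175156493/1048576 → NEW=255, ERR=-92230387/1048576
(2,2): OLD=1520884071/16777216 → NEW=0, ERR=1520884071/16777216
(2,3): OLD=23486178031/134217728 → NEW=255, ERR=-10739342609/134217728
(2,4): OLD=139115753567/1073741824 → NEW=255, ERR=-134688411553/1073741824
(2,5): OLD=5341110227381/34359738368 → NEW=255, ERR=-3420623056459/34359738368
(2,6): OLD=100433895480899/549755813888 → NEW=255, ERR=-39753837060541/549755813888
(3,0): OLD=1525502343/16777216 → NEW=0, ERR=1525502343/16777216
(3,1): OLD=19189752955/134217728 → NEW=255, ERR=-15035767685/134217728
(3,2): OLD=81408529249/1073741824 → NEW=0, ERR=81408529249/1073741824
(3,3): OLD=606929398263/4294967296 → NEW=255, ERR=-488287262217/4294967296
(3,4): OLD=33752138206599/549755813888 → NEW=0, ERR=33752138206599/549755813888
(3,5): OLD=780000014270469/4398046511104 → NEW=255, ERR=-341501846061051/4398046511104
(3,6): OLD=12188517469852955/70368744177664 → NEW=255, ERR=-5755512295451365/70368744177664
(4,0): OLD=185563998857/2147483648 → NEW=0, ERR=185563998857/2147483648
(4,1): OLD=4215775889397/34359738368 → NEW=0, ERR=4215775889397/34359738368
(4,2): OLD=90739419496059/549755813888 → NEW=255, ERR=-49448313045381/549755813888
(4,3): OLD=428243026961593/4398046511104 → NEW=0, ERR=428243026961593/4398046511104
(4,4): OLD=7322612022074651/35184372088832 → NEW=255, ERR=-1649402860577509/35184372088832
(4,5): OLD=150562931371219931/1125899906842624 → NEW=255, ERR=-136541544873649189/1125899906842624
(4,6): OLD=2513554597271199853/18014398509481984 → NEW=255, ERR=-2080117022646706067/18014398509481984
Output grid:
  Row 0: .#.####  (2 black, running=2)
  Row 1: ..#.#.#  (4 black, running=6)
  Row 2: .#.####  (2 black, running=8)
  Row 3: .#.#.##  (3 black, running=11)
  Row 4: ..#.###  (3 black, running=14)

Answer: 14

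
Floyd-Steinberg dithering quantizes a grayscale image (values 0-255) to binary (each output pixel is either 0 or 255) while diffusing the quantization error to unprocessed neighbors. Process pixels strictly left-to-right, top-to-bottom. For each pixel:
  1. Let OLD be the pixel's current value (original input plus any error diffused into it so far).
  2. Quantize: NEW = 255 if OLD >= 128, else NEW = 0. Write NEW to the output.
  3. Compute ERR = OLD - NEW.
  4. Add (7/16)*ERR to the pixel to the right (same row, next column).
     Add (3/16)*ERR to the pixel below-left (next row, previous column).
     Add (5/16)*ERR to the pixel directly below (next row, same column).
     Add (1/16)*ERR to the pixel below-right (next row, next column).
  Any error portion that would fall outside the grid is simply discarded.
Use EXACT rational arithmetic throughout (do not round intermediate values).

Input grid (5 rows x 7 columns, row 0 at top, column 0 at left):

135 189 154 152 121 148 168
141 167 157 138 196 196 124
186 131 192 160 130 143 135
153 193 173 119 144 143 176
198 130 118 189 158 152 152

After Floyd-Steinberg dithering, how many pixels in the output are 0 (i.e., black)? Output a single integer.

(0,0): OLD=135 → NEW=255, ERR=-120
(0,1): OLD=273/2 → NEW=255, ERR=-237/2
(0,2): OLD=3269/32 → NEW=0, ERR=3269/32
(0,3): OLD=100707/512 → NEW=255, ERR=-29853/512
(0,4): OLD=782261/8192 → NEW=0, ERR=782261/8192
(0,5): OLD=24874483/131072 → NEW=255, ERR=-8548877/131072
(0,6): OLD=292479397/2097152 → NEW=255, ERR=-242294363/2097152
(1,0): OLD=2601/32 → NEW=0, ERR=2601/32
(1,1): OLD=45359/256 → NEW=255, ERR=-19921/256
(1,2): OLD=1118539/8192 → NEW=255, ERR=-970421/8192
(1,3): OLD=3022599/32768 → NEW=0, ERR=3022599/32768
(1,4): OLD=524966445/2097152 → NEW=255, ERR=-9807315/2097152
(1,5): OLD=2648741517/16777216 → NEW=255, ERR=-1629448563/16777216
(1,6): OLD=11093825827/268435456 → NEW=0, ERR=11093825827/268435456
(2,0): OLD=806133/4096 → NEW=255, ERR=-238347/4096
(2,1): OLD=8400807/131072 → NEW=0, ERR=8400807/131072
(2,2): OLD=409896789/2097152 → NEW=255, ERR=-124876971/2097152
(2,3): OLD=2591976141/16777216 → NEW=255, ERR=-1686213939/16777216
(2,4): OLD=9680022053/134217728 → NEW=0, ERR=9680022053/134217728
(2,5): OLD=651370888191/4294967296 → NEW=255, ERR=-443845772289/4294967296
(2,6): OLD=6640576187369/68719476736 → NEW=0, ERR=6640576187369/68719476736
(3,0): OLD=307931157/2097152 → NEW=255, ERR=-226842603/2097152
(3,1): OLD=2531753569/16777216 → NEW=255, ERR=-1746436511/16777216
(3,2): OLD=12617930475/134217728 → NEW=0, ERR=12617930475/134217728
(3,3): OLD=74368862473/536870912 → NEW=255, ERR=-62533220087/536870912
(3,4): OLD=6179339768341/68719476736 → NEW=0, ERR=6179339768341/68719476736
(3,5): OLD=94927889610239/549755813888 → NEW=255, ERR=-45259842931201/549755813888
(3,6): OLD=1440104260031969/8796093022208 → NEW=255, ERR=-802899460631071/8796093022208
(4,0): OLD=38837206635/268435456 → NEW=255, ERR=-29613834645/268435456
(4,1): OLD=258005714751/4294967296 → NEW=0, ERR=258005714751/4294967296
(4,2): OLD=9985922105201/68719476736 → NEW=255, ERR=-7537544462479/68719476736
(4,3): OLD=70011012632427/549755813888 → NEW=0, ERR=70011012632427/549755813888
(4,4): OLD=963609915253401/4398046511104 → NEW=255, ERR=-157891945078119/4398046511104
(4,5): OLD=13943080672874545/140737488355328 → NEW=0, ERR=13943080672874545/140737488355328
(4,6): OLD=364056659749406375/2251799813685248 → NEW=255, ERR=-210152292740331865/2251799813685248
Output grid:
  Row 0: ##.#.##  (2 black, running=2)
  Row 1: .##.##.  (3 black, running=5)
  Row 2: #.##.#.  (3 black, running=8)
  Row 3: ##.#.##  (2 black, running=10)
  Row 4: #.#.#.#  (3 black, running=13)

Answer: 13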